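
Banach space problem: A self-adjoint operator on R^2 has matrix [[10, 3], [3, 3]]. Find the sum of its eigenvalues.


For a self-adjoint (symmetric) matrix, the eigenvalues are real.
The sum of eigenvalues equals the trace of the matrix.
trace = 10 + 3 = 13

13


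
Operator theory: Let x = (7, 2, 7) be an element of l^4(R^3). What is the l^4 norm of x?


The l^4 norm = (sum |x_i|^4)^(1/4)
Sum of 4th powers = 2401 + 16 + 2401 = 4818
||x||_4 = (4818)^(1/4) = 8.3314

8.3314


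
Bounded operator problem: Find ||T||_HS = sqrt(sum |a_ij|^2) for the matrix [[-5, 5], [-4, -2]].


The Hilbert-Schmidt norm is sqrt(sum of squares of all entries).
Sum of squares = (-5)^2 + 5^2 + (-4)^2 + (-2)^2
= 25 + 25 + 16 + 4 = 70
||T||_HS = sqrt(70) = 8.3666

8.3666


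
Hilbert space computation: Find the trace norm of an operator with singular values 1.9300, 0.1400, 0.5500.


The nuclear norm is the sum of all singular values.
||T||_1 = 1.9300 + 0.1400 + 0.5500
= 2.6200

2.6200


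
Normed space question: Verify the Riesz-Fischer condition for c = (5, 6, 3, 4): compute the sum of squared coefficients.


sum |c_n|^2 = 5^2 + 6^2 + 3^2 + 4^2
= 25 + 36 + 9 + 16
= 86

86


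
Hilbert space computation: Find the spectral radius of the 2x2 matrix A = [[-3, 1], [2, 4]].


For a 2x2 matrix, eigenvalues satisfy lambda^2 - (trace)*lambda + det = 0
trace = -3 + 4 = 1
det = -3*4 - 1*2 = -14
discriminant = 1^2 - 4*(-14) = 57
spectral radius = max |eigenvalue| = 4.2749

4.2749


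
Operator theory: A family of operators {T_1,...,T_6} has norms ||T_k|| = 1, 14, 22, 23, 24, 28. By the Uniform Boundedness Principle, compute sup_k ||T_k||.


By the Uniform Boundedness Principle, the supremum of norms is finite.
sup_k ||T_k|| = max(1, 14, 22, 23, 24, 28) = 28

28


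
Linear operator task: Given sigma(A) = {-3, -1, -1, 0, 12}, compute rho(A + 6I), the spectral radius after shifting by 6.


Spectrum of A + 6I = {3, 5, 5, 6, 18}
Spectral radius = max |lambda| over the shifted spectrum
= max(3, 5, 5, 6, 18) = 18

18


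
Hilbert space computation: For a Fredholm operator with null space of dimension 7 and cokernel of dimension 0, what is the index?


The Fredholm index is defined as ind(T) = dim(ker T) - dim(coker T)
= 7 - 0
= 7

7


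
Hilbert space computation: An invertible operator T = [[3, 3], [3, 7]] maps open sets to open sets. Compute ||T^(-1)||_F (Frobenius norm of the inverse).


det(T) = 3*7 - 3*3 = 12
T^(-1) = (1/12) * [[7, -3], [-3, 3]] = [[0.5833, -0.2500], [-0.2500, 0.2500]]
||T^(-1)||_F^2 = 0.5833^2 + (-0.2500)^2 + (-0.2500)^2 + 0.2500^2 = 0.5278
||T^(-1)||_F = sqrt(0.5278) = 0.7265

0.7265


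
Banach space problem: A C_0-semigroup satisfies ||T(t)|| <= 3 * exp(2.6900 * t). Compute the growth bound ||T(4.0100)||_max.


||T(4.0100)|| <= 3 * exp(2.6900 * 4.0100)
= 3 * exp(10.7869)
= 3 * 48382.8166
= 145148.4497

145148.4497


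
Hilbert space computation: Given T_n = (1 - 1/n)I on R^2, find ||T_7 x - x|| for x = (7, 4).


T_7 x - x = (1 - 1/7)x - x = -x/7
||x|| = sqrt(65) = 8.0623
||T_7 x - x|| = ||x||/7 = 8.0623/7 = 1.1518

1.1518


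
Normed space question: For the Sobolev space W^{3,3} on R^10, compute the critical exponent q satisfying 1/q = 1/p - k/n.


Using the Sobolev embedding formula: 1/q = 1/p - k/n
1/q = 1/3 - 3/10 = 1/30
q = 1/(1/30) = 30

30.0000


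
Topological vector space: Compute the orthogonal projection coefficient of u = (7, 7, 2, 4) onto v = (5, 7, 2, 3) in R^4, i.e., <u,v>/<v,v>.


Computing <u,v> = 7*5 + 7*7 + 2*2 + 4*3 = 100
Computing <v,v> = 5^2 + 7^2 + 2^2 + 3^2 = 87
Projection coefficient = 100/87 = 1.1494

1.1494


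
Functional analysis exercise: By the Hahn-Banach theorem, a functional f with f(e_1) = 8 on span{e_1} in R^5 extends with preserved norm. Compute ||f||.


The norm of f is given by ||f|| = sup_{||x||=1} |f(x)|.
On span{e_1}, ||e_1|| = 1, so ||f|| = |f(e_1)| / ||e_1||
= |8| / 1 = 8.0000

8.0000


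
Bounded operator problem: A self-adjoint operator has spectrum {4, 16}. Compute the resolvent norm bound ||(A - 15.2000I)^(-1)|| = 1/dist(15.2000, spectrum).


dist(15.2000, {4, 16}) = min(|15.2000 - 4|, |15.2000 - 16|)
= min(11.2000, 0.8000) = 0.8000
Resolvent bound = 1/0.8000 = 1.2500

1.2500


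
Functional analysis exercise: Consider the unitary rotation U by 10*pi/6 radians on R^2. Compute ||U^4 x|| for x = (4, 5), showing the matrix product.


U is a rotation by theta = 10*pi/6
U^4 = rotation by 4*theta = 40*pi/6 = 4*pi/6 (mod 2*pi)
cos(4*pi/6) = -0.5000, sin(4*pi/6) = 0.8660
U^4 x = (-0.5000 * 4 - 0.8660 * 5, 0.8660 * 4 + -0.5000 * 5)
= (-6.3301, 0.9641)
||U^4 x|| = sqrt((-6.3301)^2 + 0.9641^2) = sqrt(41.0000) = 6.4031

6.4031


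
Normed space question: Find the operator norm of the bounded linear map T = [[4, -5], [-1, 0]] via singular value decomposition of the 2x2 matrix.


A^T A = [[17, -20], [-20, 25]]
trace(A^T A) = 42, det(A^T A) = 25
discriminant = 42^2 - 4*25 = 1664
Largest eigenvalue of A^T A = (trace + sqrt(disc))/2 = 41.3961
||T|| = sqrt(41.3961) = 6.4340

6.4340


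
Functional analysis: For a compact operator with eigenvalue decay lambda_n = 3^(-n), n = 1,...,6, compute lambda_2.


The eigenvalue formula gives lambda_2 = 1/3^2
= 1/9
= 0.1111

0.1111


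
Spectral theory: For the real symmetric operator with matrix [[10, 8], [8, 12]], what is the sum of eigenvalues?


For a self-adjoint (symmetric) matrix, the eigenvalues are real.
The sum of eigenvalues equals the trace of the matrix.
trace = 10 + 12 = 22

22


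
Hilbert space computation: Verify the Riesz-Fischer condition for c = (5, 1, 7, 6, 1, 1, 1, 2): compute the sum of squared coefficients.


sum |c_n|^2 = 5^2 + 1^2 + 7^2 + 6^2 + 1^2 + 1^2 + 1^2 + 2^2
= 25 + 1 + 49 + 36 + 1 + 1 + 1 + 4
= 118

118


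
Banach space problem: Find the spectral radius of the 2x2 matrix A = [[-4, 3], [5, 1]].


For a 2x2 matrix, eigenvalues satisfy lambda^2 - (trace)*lambda + det = 0
trace = -4 + 1 = -3
det = -4*1 - 3*5 = -19
discriminant = (-3)^2 - 4*(-19) = 85
spectral radius = max |eigenvalue| = 6.1098

6.1098


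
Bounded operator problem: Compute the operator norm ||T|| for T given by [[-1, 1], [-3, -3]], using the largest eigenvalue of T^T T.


A^T A = [[10, 8], [8, 10]]
trace(A^T A) = 20, det(A^T A) = 36
discriminant = 20^2 - 4*36 = 256
Largest eigenvalue of A^T A = (trace + sqrt(disc))/2 = 18.0000
||T|| = sqrt(18.0000) = 4.2426

4.2426


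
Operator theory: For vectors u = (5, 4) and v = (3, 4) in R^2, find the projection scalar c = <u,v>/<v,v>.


Computing <u,v> = 5*3 + 4*4 = 31
Computing <v,v> = 3^2 + 4^2 = 25
Projection coefficient = 31/25 = 1.2400

1.2400


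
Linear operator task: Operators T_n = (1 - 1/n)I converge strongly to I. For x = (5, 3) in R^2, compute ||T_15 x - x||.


T_15 x - x = (1 - 1/15)x - x = -x/15
||x|| = sqrt(34) = 5.8310
||T_15 x - x|| = ||x||/15 = 5.8310/15 = 0.3887

0.3887


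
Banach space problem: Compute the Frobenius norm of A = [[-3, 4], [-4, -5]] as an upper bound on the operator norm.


||A||_F^2 = sum a_ij^2
= (-3)^2 + 4^2 + (-4)^2 + (-5)^2
= 9 + 16 + 16 + 25 = 66
||A||_F = sqrt(66) = 8.1240

8.1240


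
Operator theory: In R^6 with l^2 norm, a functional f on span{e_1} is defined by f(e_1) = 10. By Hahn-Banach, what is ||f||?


The norm of f is given by ||f|| = sup_{||x||=1} |f(x)|.
On span{e_1}, ||e_1|| = 1, so ||f|| = |f(e_1)| / ||e_1||
= |10| / 1 = 10.0000

10.0000


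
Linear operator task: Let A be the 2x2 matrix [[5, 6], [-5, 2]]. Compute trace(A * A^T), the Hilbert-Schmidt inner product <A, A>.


trace(A * A^T) = sum of squares of all entries
= 5^2 + 6^2 + (-5)^2 + 2^2
= 25 + 36 + 25 + 4
= 90

90


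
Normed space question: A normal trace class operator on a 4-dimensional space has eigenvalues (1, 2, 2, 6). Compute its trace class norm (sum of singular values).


For a normal operator, singular values equal |eigenvalues|.
Trace norm = sum |lambda_i| = 1 + 2 + 2 + 6
= 11

11


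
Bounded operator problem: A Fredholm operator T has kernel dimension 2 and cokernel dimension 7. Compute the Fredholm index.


The Fredholm index is defined as ind(T) = dim(ker T) - dim(coker T)
= 2 - 7
= -5

-5


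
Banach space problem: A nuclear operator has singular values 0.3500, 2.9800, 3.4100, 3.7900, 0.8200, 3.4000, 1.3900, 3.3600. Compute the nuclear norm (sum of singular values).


The nuclear norm is the sum of all singular values.
||T||_1 = 0.3500 + 2.9800 + 3.4100 + 3.7900 + 0.8200 + 3.4000 + 1.3900 + 3.3600
= 19.5000

19.5000


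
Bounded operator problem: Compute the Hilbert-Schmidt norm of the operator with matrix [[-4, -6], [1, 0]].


The Hilbert-Schmidt norm is sqrt(sum of squares of all entries).
Sum of squares = (-4)^2 + (-6)^2 + 1^2 + 0^2
= 16 + 36 + 1 + 0 = 53
||T||_HS = sqrt(53) = 7.2801

7.2801


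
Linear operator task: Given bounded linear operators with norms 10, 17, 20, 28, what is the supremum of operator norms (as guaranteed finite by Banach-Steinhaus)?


By the Uniform Boundedness Principle, the supremum of norms is finite.
sup_k ||T_k|| = max(10, 17, 20, 28) = 28

28


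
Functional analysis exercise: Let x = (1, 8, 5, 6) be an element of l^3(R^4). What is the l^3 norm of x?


The l^3 norm = (sum |x_i|^3)^(1/3)
Sum of 3th powers = 1 + 512 + 125 + 216 = 854
||x||_3 = (854)^(1/3) = 9.4875

9.4875


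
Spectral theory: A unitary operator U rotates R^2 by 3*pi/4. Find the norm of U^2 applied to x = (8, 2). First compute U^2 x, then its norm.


U is a rotation by theta = 3*pi/4
U^2 = rotation by 2*theta = 6*pi/4
cos(6*pi/4) = 0.0000, sin(6*pi/4) = -1.0000
U^2 x = (0.0000 * 8 - -1.0000 * 2, -1.0000 * 8 + 0.0000 * 2)
= (2.0000, -8.0000)
||U^2 x|| = sqrt(2.0000^2 + (-8.0000)^2) = sqrt(68.0000) = 8.2462

8.2462


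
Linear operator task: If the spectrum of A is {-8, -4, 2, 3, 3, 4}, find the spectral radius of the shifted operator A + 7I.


Spectrum of A + 7I = {-1, 3, 9, 10, 10, 11}
Spectral radius = max |lambda| over the shifted spectrum
= max(1, 3, 9, 10, 10, 11) = 11

11


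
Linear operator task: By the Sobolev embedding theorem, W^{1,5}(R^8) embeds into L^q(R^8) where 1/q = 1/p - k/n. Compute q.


Using the Sobolev embedding formula: 1/q = 1/p - k/n
1/q = 1/5 - 1/8 = 3/40
q = 1/(3/40) = 40/3 = 13.3333

13.3333


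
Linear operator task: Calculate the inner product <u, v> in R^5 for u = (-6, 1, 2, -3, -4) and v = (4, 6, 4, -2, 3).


Computing the standard inner product <u, v> = sum u_i * v_i
= -6*4 + 1*6 + 2*4 + -3*-2 + -4*3
= -24 + 6 + 8 + 6 + -12
= -16

-16


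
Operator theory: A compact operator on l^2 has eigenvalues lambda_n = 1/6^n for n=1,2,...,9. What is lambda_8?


The eigenvalue formula gives lambda_8 = 1/6^8
= 1/1679616
= 5.9537e-07

5.9537e-07


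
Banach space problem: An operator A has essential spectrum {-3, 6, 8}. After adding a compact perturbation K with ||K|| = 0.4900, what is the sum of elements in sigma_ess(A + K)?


By Weyl's theorem, the essential spectrum is invariant under compact perturbations.
sigma_ess(A + K) = sigma_ess(A) = {-3, 6, 8}
Sum = -3 + 6 + 8 = 11

11


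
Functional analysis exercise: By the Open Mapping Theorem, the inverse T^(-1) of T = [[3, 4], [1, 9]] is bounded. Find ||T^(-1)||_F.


det(T) = 3*9 - 4*1 = 23
T^(-1) = (1/23) * [[9, -4], [-1, 3]] = [[0.3913, -0.1739], [-0.0435, 0.1304]]
||T^(-1)||_F^2 = 0.3913^2 + (-0.1739)^2 + (-0.0435)^2 + 0.1304^2 = 0.2023
||T^(-1)||_F = sqrt(0.2023) = 0.4497

0.4497


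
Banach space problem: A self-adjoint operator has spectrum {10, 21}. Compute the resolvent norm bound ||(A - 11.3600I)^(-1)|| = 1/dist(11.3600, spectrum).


dist(11.3600, {10, 21}) = min(|11.3600 - 10|, |11.3600 - 21|)
= min(1.3600, 9.6400) = 1.3600
Resolvent bound = 1/1.3600 = 0.7353

0.7353


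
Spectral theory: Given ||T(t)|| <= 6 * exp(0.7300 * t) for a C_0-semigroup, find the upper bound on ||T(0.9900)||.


||T(0.9900)|| <= 6 * exp(0.7300 * 0.9900)
= 6 * exp(0.7227)
= 6 * 2.0600
= 12.3599

12.3599


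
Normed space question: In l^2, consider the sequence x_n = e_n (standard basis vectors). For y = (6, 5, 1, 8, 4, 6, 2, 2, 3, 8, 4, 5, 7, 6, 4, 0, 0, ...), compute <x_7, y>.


x_7 = e_7 is the standard basis vector with 1 in position 7.
<x_7, y> = y_7 = 2
As n -> infinity, <x_n, y> -> 0, confirming weak convergence of (x_n) to 0.

2


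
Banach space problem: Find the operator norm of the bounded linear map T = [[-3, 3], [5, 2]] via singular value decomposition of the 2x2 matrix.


A^T A = [[34, 1], [1, 13]]
trace(A^T A) = 47, det(A^T A) = 441
discriminant = 47^2 - 4*441 = 445
Largest eigenvalue of A^T A = (trace + sqrt(disc))/2 = 34.0475
||T|| = sqrt(34.0475) = 5.8350

5.8350


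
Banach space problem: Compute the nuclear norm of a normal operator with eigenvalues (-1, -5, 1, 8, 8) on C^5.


For a normal operator, singular values equal |eigenvalues|.
Trace norm = sum |lambda_i| = 1 + 5 + 1 + 8 + 8
= 23

23


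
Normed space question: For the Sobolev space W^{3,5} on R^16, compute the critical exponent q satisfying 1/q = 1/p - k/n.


Using the Sobolev embedding formula: 1/q = 1/p - k/n
1/q = 1/5 - 3/16 = 1/80
q = 1/(1/80) = 80

80.0000


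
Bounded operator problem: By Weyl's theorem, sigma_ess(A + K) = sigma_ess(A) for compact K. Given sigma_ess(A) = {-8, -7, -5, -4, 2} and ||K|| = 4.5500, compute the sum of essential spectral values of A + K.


By Weyl's theorem, the essential spectrum is invariant under compact perturbations.
sigma_ess(A + K) = sigma_ess(A) = {-8, -7, -5, -4, 2}
Sum = -8 + -7 + -5 + -4 + 2 = -22

-22


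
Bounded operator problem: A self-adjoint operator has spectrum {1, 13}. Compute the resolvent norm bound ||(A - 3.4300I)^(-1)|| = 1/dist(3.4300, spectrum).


dist(3.4300, {1, 13}) = min(|3.4300 - 1|, |3.4300 - 13|)
= min(2.4300, 9.5700) = 2.4300
Resolvent bound = 1/2.4300 = 0.4115

0.4115


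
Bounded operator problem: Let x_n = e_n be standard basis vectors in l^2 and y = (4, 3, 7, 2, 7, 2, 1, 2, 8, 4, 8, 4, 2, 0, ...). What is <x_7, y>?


x_7 = e_7 is the standard basis vector with 1 in position 7.
<x_7, y> = y_7 = 1
As n -> infinity, <x_n, y> -> 0, confirming weak convergence of (x_n) to 0.

1


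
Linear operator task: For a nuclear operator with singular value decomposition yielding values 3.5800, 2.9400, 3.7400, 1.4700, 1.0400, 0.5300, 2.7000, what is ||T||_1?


The nuclear norm is the sum of all singular values.
||T||_1 = 3.5800 + 2.9400 + 3.7400 + 1.4700 + 1.0400 + 0.5300 + 2.7000
= 16.0000

16.0000


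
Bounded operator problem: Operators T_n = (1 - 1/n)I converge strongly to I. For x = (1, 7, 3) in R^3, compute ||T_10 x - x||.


T_10 x - x = (1 - 1/10)x - x = -x/10
||x|| = sqrt(59) = 7.6811
||T_10 x - x|| = ||x||/10 = 7.6811/10 = 0.7681

0.7681


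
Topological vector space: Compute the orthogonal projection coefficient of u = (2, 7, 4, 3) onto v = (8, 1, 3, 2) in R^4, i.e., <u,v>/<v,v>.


Computing <u,v> = 2*8 + 7*1 + 4*3 + 3*2 = 41
Computing <v,v> = 8^2 + 1^2 + 3^2 + 2^2 = 78
Projection coefficient = 41/78 = 0.5256

0.5256


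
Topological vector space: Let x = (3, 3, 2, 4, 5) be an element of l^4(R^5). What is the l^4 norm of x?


The l^4 norm = (sum |x_i|^4)^(1/4)
Sum of 4th powers = 81 + 81 + 16 + 256 + 625 = 1059
||x||_4 = (1059)^(1/4) = 5.7046

5.7046


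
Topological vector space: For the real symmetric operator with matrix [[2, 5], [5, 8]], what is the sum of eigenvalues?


For a self-adjoint (symmetric) matrix, the eigenvalues are real.
The sum of eigenvalues equals the trace of the matrix.
trace = 2 + 8 = 10

10


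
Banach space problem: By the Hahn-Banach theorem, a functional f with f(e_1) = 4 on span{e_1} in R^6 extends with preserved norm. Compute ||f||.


The norm of f is given by ||f|| = sup_{||x||=1} |f(x)|.
On span{e_1}, ||e_1|| = 1, so ||f|| = |f(e_1)| / ||e_1||
= |4| / 1 = 4.0000

4.0000


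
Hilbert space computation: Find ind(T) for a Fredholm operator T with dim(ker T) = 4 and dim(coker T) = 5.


The Fredholm index is defined as ind(T) = dim(ker T) - dim(coker T)
= 4 - 5
= -1

-1


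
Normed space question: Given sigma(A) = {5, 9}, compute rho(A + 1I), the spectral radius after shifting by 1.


Spectrum of A + 1I = {6, 10}
Spectral radius = max |lambda| over the shifted spectrum
= max(6, 10) = 10

10


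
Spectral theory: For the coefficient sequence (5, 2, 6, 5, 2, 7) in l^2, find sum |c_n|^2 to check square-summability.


sum |c_n|^2 = 5^2 + 2^2 + 6^2 + 5^2 + 2^2 + 7^2
= 25 + 4 + 36 + 25 + 4 + 49
= 143

143


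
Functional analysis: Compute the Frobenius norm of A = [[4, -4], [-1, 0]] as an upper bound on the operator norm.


||A||_F^2 = sum a_ij^2
= 4^2 + (-4)^2 + (-1)^2 + 0^2
= 16 + 16 + 1 + 0 = 33
||A||_F = sqrt(33) = 5.7446

5.7446


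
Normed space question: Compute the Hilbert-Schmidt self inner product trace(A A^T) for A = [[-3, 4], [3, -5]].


trace(A * A^T) = sum of squares of all entries
= (-3)^2 + 4^2 + 3^2 + (-5)^2
= 9 + 16 + 9 + 25
= 59

59


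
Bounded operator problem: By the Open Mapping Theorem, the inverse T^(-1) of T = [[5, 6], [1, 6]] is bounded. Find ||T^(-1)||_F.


det(T) = 5*6 - 6*1 = 24
T^(-1) = (1/24) * [[6, -6], [-1, 5]] = [[0.2500, -0.2500], [-0.0417, 0.2083]]
||T^(-1)||_F^2 = 0.2500^2 + (-0.2500)^2 + (-0.0417)^2 + 0.2083^2 = 0.1701
||T^(-1)||_F = sqrt(0.1701) = 0.4125

0.4125


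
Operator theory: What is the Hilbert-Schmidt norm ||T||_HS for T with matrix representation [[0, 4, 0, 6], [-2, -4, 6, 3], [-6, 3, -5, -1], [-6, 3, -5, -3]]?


The Hilbert-Schmidt norm is sqrt(sum of squares of all entries).
Sum of squares = 0^2 + 4^2 + 0^2 + 6^2 + (-2)^2 + (-4)^2 + 6^2 + 3^2 + (-6)^2 + 3^2 + (-5)^2 + (-1)^2 + (-6)^2 + 3^2 + (-5)^2 + (-3)^2
= 0 + 16 + 0 + 36 + 4 + 16 + 36 + 9 + 36 + 9 + 25 + 1 + 36 + 9 + 25 + 9 = 267
||T||_HS = sqrt(267) = 16.3401

16.3401


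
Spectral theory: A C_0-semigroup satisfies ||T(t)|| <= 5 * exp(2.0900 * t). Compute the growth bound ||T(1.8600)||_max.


||T(1.8600)|| <= 5 * exp(2.0900 * 1.8600)
= 5 * exp(3.8874)
= 5 * 48.7839
= 243.9194

243.9194


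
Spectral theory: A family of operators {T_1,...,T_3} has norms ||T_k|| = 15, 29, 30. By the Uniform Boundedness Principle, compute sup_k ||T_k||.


By the Uniform Boundedness Principle, the supremum of norms is finite.
sup_k ||T_k|| = max(15, 29, 30) = 30

30


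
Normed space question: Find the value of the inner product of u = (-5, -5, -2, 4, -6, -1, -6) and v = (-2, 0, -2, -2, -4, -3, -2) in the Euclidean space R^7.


Computing the standard inner product <u, v> = sum u_i * v_i
= -5*-2 + -5*0 + -2*-2 + 4*-2 + -6*-4 + -1*-3 + -6*-2
= 10 + 0 + 4 + -8 + 24 + 3 + 12
= 45

45


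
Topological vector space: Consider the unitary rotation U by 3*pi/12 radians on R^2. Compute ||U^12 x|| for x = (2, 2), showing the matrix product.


U is a rotation by theta = 3*pi/12
U^12 = rotation by 12*theta = 36*pi/12 = 12*pi/12 (mod 2*pi)
cos(12*pi/12) = -1.0000, sin(12*pi/12) = 0.0000
U^12 x = (-1.0000 * 2 - 0.0000 * 2, 0.0000 * 2 + -1.0000 * 2)
= (-2.0000, -2.0000)
||U^12 x|| = sqrt((-2.0000)^2 + (-2.0000)^2) = sqrt(8.0000) = 2.8284

2.8284


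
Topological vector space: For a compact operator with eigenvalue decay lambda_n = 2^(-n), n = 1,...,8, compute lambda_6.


The eigenvalue formula gives lambda_6 = 1/2^6
= 1/64
= 0.0156

0.0156


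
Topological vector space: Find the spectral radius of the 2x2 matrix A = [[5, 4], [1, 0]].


For a 2x2 matrix, eigenvalues satisfy lambda^2 - (trace)*lambda + det = 0
trace = 5 + 0 = 5
det = 5*0 - 4*1 = -4
discriminant = 5^2 - 4*(-4) = 41
spectral radius = max |eigenvalue| = 5.7016

5.7016


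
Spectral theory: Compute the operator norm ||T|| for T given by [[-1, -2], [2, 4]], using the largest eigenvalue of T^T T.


A^T A = [[5, 10], [10, 20]]
trace(A^T A) = 25, det(A^T A) = 0
discriminant = 25^2 - 4*0 = 625
Largest eigenvalue of A^T A = (trace + sqrt(disc))/2 = 25.0000
||T|| = sqrt(25.0000) = 5.0000

5.0000


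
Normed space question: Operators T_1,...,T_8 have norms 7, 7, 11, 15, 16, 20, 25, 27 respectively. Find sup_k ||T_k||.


By the Uniform Boundedness Principle, the supremum of norms is finite.
sup_k ||T_k|| = max(7, 7, 11, 15, 16, 20, 25, 27) = 27

27


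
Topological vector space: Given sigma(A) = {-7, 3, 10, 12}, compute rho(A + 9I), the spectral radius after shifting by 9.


Spectrum of A + 9I = {2, 12, 19, 21}
Spectral radius = max |lambda| over the shifted spectrum
= max(2, 12, 19, 21) = 21

21


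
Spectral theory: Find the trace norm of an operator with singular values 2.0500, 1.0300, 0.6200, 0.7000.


The nuclear norm is the sum of all singular values.
||T||_1 = 2.0500 + 1.0300 + 0.6200 + 0.7000
= 4.4000

4.4000


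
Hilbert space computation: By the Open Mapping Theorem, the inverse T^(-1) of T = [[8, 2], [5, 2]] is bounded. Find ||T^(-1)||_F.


det(T) = 8*2 - 2*5 = 6
T^(-1) = (1/6) * [[2, -2], [-5, 8]] = [[0.3333, -0.3333], [-0.8333, 1.3333]]
||T^(-1)||_F^2 = 0.3333^2 + (-0.3333)^2 + (-0.8333)^2 + 1.3333^2 = 2.6944
||T^(-1)||_F = sqrt(2.6944) = 1.6415

1.6415


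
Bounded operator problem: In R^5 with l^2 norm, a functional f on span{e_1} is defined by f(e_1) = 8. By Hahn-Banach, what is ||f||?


The norm of f is given by ||f|| = sup_{||x||=1} |f(x)|.
On span{e_1}, ||e_1|| = 1, so ||f|| = |f(e_1)| / ||e_1||
= |8| / 1 = 8.0000

8.0000


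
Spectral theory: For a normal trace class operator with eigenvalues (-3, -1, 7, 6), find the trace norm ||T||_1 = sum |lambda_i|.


For a normal operator, singular values equal |eigenvalues|.
Trace norm = sum |lambda_i| = 3 + 1 + 7 + 6
= 17

17


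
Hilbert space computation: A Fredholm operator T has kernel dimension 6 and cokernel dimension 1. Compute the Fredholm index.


The Fredholm index is defined as ind(T) = dim(ker T) - dim(coker T)
= 6 - 1
= 5

5


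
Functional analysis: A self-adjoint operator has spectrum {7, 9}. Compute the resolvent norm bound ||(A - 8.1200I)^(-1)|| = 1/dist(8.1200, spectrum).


dist(8.1200, {7, 9}) = min(|8.1200 - 7|, |8.1200 - 9|)
= min(1.1200, 0.8800) = 0.8800
Resolvent bound = 1/0.8800 = 1.1364

1.1364


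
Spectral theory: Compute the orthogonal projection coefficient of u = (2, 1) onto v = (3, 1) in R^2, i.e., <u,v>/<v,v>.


Computing <u,v> = 2*3 + 1*1 = 7
Computing <v,v> = 3^2 + 1^2 = 10
Projection coefficient = 7/10 = 0.7000

0.7000


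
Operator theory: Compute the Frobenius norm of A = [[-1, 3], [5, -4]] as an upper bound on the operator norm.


||A||_F^2 = sum a_ij^2
= (-1)^2 + 3^2 + 5^2 + (-4)^2
= 1 + 9 + 25 + 16 = 51
||A||_F = sqrt(51) = 7.1414

7.1414


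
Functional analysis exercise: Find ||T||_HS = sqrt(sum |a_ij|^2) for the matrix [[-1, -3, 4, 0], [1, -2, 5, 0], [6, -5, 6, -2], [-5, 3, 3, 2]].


The Hilbert-Schmidt norm is sqrt(sum of squares of all entries).
Sum of squares = (-1)^2 + (-3)^2 + 4^2 + 0^2 + 1^2 + (-2)^2 + 5^2 + 0^2 + 6^2 + (-5)^2 + 6^2 + (-2)^2 + (-5)^2 + 3^2 + 3^2 + 2^2
= 1 + 9 + 16 + 0 + 1 + 4 + 25 + 0 + 36 + 25 + 36 + 4 + 25 + 9 + 9 + 4 = 204
||T||_HS = sqrt(204) = 14.2829

14.2829


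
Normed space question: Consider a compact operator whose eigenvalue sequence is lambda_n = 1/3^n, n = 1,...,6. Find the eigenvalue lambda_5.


The eigenvalue formula gives lambda_5 = 1/3^5
= 1/243
= 0.0041

0.0041


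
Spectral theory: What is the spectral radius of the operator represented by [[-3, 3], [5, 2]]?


For a 2x2 matrix, eigenvalues satisfy lambda^2 - (trace)*lambda + det = 0
trace = -3 + 2 = -1
det = -3*2 - 3*5 = -21
discriminant = (-1)^2 - 4*(-21) = 85
spectral radius = max |eigenvalue| = 5.1098

5.1098


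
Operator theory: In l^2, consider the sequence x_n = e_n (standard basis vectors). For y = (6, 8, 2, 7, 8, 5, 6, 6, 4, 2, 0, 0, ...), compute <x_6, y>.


x_6 = e_6 is the standard basis vector with 1 in position 6.
<x_6, y> = y_6 = 5
As n -> infinity, <x_n, y> -> 0, confirming weak convergence of (x_n) to 0.

5


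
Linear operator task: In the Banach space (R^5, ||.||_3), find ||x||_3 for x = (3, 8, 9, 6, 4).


The l^3 norm = (sum |x_i|^3)^(1/3)
Sum of 3th powers = 27 + 512 + 729 + 216 + 64 = 1548
||x||_3 = (1548)^(1/3) = 11.5680

11.5680


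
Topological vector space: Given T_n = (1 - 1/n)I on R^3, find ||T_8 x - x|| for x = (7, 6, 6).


T_8 x - x = (1 - 1/8)x - x = -x/8
||x|| = sqrt(121) = 11.0000
||T_8 x - x|| = ||x||/8 = 11.0000/8 = 1.3750

1.3750


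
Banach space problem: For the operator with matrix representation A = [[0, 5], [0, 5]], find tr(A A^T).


trace(A * A^T) = sum of squares of all entries
= 0^2 + 5^2 + 0^2 + 5^2
= 0 + 25 + 0 + 25
= 50

50


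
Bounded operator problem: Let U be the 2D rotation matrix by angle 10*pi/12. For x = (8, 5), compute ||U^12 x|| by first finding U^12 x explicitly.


U is a rotation by theta = 10*pi/12
U^12 = rotation by 12*theta = 120*pi/12 = 0*pi/12 (mod 2*pi)
cos(0*pi/12) = 1.0000, sin(0*pi/12) = 0.0000
U^12 x = (1.0000 * 8 - 0.0000 * 5, 0.0000 * 8 + 1.0000 * 5)
= (8.0000, 5.0000)
||U^12 x|| = sqrt(8.0000^2 + 5.0000^2) = sqrt(89.0000) = 9.4340

9.4340


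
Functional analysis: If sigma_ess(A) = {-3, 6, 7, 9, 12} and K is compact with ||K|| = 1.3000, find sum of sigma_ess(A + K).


By Weyl's theorem, the essential spectrum is invariant under compact perturbations.
sigma_ess(A + K) = sigma_ess(A) = {-3, 6, 7, 9, 12}
Sum = -3 + 6 + 7 + 9 + 12 = 31

31


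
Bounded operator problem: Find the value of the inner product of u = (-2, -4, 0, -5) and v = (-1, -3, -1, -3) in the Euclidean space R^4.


Computing the standard inner product <u, v> = sum u_i * v_i
= -2*-1 + -4*-3 + 0*-1 + -5*-3
= 2 + 12 + 0 + 15
= 29

29


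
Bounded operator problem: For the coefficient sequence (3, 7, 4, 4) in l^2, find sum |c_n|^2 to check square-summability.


sum |c_n|^2 = 3^2 + 7^2 + 4^2 + 4^2
= 9 + 49 + 16 + 16
= 90

90


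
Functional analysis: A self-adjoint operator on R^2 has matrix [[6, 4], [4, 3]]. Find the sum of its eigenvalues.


For a self-adjoint (symmetric) matrix, the eigenvalues are real.
The sum of eigenvalues equals the trace of the matrix.
trace = 6 + 3 = 9

9


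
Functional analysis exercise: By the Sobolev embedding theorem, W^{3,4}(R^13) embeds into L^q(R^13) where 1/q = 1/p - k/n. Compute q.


Using the Sobolev embedding formula: 1/q = 1/p - k/n
1/q = 1/4 - 3/13 = 1/52
q = 1/(1/52) = 52

52.0000


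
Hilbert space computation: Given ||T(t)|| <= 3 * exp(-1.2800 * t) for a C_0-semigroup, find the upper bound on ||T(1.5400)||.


||T(1.5400)|| <= 3 * exp(-1.2800 * 1.5400)
= 3 * exp(-1.9712)
= 3 * 0.1393
= 0.4179

0.4179


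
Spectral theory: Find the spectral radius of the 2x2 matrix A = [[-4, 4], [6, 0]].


For a 2x2 matrix, eigenvalues satisfy lambda^2 - (trace)*lambda + det = 0
trace = -4 + 0 = -4
det = -4*0 - 4*6 = -24
discriminant = (-4)^2 - 4*(-24) = 112
spectral radius = max |eigenvalue| = 7.2915

7.2915


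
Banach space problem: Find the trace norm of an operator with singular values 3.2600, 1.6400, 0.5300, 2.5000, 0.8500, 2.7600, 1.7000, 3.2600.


The nuclear norm is the sum of all singular values.
||T||_1 = 3.2600 + 1.6400 + 0.5300 + 2.5000 + 0.8500 + 2.7600 + 1.7000 + 3.2600
= 16.5000

16.5000


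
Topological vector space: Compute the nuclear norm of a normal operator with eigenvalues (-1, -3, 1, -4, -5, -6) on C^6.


For a normal operator, singular values equal |eigenvalues|.
Trace norm = sum |lambda_i| = 1 + 3 + 1 + 4 + 5 + 6
= 20

20


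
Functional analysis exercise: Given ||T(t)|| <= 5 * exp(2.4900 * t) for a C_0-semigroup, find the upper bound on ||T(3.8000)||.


||T(3.8000)|| <= 5 * exp(2.4900 * 3.8000)
= 5 * exp(9.4620)
= 5 * 12861.5819
= 64307.9095

64307.9095


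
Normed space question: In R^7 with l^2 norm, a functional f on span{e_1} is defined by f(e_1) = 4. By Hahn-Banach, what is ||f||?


The norm of f is given by ||f|| = sup_{||x||=1} |f(x)|.
On span{e_1}, ||e_1|| = 1, so ||f|| = |f(e_1)| / ||e_1||
= |4| / 1 = 4.0000

4.0000


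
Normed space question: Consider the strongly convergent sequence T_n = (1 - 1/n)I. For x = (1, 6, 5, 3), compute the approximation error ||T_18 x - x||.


T_18 x - x = (1 - 1/18)x - x = -x/18
||x|| = sqrt(71) = 8.4261
||T_18 x - x|| = ||x||/18 = 8.4261/18 = 0.4681

0.4681


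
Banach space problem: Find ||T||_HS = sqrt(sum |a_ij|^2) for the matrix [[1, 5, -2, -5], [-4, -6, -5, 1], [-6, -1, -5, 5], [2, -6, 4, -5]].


The Hilbert-Schmidt norm is sqrt(sum of squares of all entries).
Sum of squares = 1^2 + 5^2 + (-2)^2 + (-5)^2 + (-4)^2 + (-6)^2 + (-5)^2 + 1^2 + (-6)^2 + (-1)^2 + (-5)^2 + 5^2 + 2^2 + (-6)^2 + 4^2 + (-5)^2
= 1 + 25 + 4 + 25 + 16 + 36 + 25 + 1 + 36 + 1 + 25 + 25 + 4 + 36 + 16 + 25 = 301
||T||_HS = sqrt(301) = 17.3494

17.3494


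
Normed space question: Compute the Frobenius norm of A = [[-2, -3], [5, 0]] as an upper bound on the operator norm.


||A||_F^2 = sum a_ij^2
= (-2)^2 + (-3)^2 + 5^2 + 0^2
= 4 + 9 + 25 + 0 = 38
||A||_F = sqrt(38) = 6.1644

6.1644


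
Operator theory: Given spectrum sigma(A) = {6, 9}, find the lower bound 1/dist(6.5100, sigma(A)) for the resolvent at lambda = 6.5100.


dist(6.5100, {6, 9}) = min(|6.5100 - 6|, |6.5100 - 9|)
= min(0.5100, 2.4900) = 0.5100
Resolvent bound = 1/0.5100 = 1.9608

1.9608


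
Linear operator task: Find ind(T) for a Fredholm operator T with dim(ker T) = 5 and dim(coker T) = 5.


The Fredholm index is defined as ind(T) = dim(ker T) - dim(coker T)
= 5 - 5
= 0

0


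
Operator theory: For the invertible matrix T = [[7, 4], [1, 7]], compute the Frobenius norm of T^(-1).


det(T) = 7*7 - 4*1 = 45
T^(-1) = (1/45) * [[7, -4], [-1, 7]] = [[0.1556, -0.0889], [-0.0222, 0.1556]]
||T^(-1)||_F^2 = 0.1556^2 + (-0.0889)^2 + (-0.0222)^2 + 0.1556^2 = 0.0568
||T^(-1)||_F = sqrt(0.0568) = 0.2383

0.2383


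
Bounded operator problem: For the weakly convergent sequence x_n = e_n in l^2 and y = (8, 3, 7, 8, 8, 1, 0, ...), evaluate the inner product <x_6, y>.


x_6 = e_6 is the standard basis vector with 1 in position 6.
<x_6, y> = y_6 = 1
As n -> infinity, <x_n, y> -> 0, confirming weak convergence of (x_n) to 0.

1


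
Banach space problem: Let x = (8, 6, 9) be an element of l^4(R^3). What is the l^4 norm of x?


The l^4 norm = (sum |x_i|^4)^(1/4)
Sum of 4th powers = 4096 + 1296 + 6561 = 11953
||x||_4 = (11953)^(1/4) = 10.4561

10.4561


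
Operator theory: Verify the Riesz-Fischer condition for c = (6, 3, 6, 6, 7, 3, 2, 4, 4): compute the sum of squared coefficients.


sum |c_n|^2 = 6^2 + 3^2 + 6^2 + 6^2 + 7^2 + 3^2 + 2^2 + 4^2 + 4^2
= 36 + 9 + 36 + 36 + 49 + 9 + 4 + 16 + 16
= 211

211


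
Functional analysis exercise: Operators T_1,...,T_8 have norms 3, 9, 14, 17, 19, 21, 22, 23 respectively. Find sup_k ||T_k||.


By the Uniform Boundedness Principle, the supremum of norms is finite.
sup_k ||T_k|| = max(3, 9, 14, 17, 19, 21, 22, 23) = 23

23


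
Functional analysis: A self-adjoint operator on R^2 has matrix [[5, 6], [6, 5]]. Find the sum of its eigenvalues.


For a self-adjoint (symmetric) matrix, the eigenvalues are real.
The sum of eigenvalues equals the trace of the matrix.
trace = 5 + 5 = 10

10


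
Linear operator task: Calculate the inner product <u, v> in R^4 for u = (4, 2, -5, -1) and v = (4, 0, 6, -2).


Computing the standard inner product <u, v> = sum u_i * v_i
= 4*4 + 2*0 + -5*6 + -1*-2
= 16 + 0 + -30 + 2
= -12

-12


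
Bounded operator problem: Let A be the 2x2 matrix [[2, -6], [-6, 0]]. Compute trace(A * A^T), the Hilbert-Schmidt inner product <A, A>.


trace(A * A^T) = sum of squares of all entries
= 2^2 + (-6)^2 + (-6)^2 + 0^2
= 4 + 36 + 36 + 0
= 76

76


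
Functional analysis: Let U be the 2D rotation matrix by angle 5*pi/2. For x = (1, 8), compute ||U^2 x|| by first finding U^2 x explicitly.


U is a rotation by theta = 5*pi/2
U^2 = rotation by 2*theta = 10*pi/2 = 2*pi/2 (mod 2*pi)
cos(2*pi/2) = -1.0000, sin(2*pi/2) = 0.0000
U^2 x = (-1.0000 * 1 - 0.0000 * 8, 0.0000 * 1 + -1.0000 * 8)
= (-1.0000, -8.0000)
||U^2 x|| = sqrt((-1.0000)^2 + (-8.0000)^2) = sqrt(65.0000) = 8.0623

8.0623


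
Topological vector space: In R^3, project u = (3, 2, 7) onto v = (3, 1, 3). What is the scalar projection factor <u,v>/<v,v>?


Computing <u,v> = 3*3 + 2*1 + 7*3 = 32
Computing <v,v> = 3^2 + 1^2 + 3^2 = 19
Projection coefficient = 32/19 = 1.6842

1.6842


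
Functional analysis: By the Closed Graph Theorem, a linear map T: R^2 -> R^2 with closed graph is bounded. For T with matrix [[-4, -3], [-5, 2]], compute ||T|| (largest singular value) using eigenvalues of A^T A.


A^T A = [[41, 2], [2, 13]]
trace(A^T A) = 54, det(A^T A) = 529
discriminant = 54^2 - 4*529 = 800
Largest eigenvalue of A^T A = (trace + sqrt(disc))/2 = 41.1421
||T|| = sqrt(41.1421) = 6.4142

6.4142


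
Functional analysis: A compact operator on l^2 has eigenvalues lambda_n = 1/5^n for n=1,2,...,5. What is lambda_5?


The eigenvalue formula gives lambda_5 = 1/5^5
= 1/3125
= 3.2000e-04

3.2000e-04


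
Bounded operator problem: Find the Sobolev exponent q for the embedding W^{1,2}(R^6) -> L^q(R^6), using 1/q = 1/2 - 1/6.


Using the Sobolev embedding formula: 1/q = 1/p - k/n
1/q = 1/2 - 1/6 = 1/3
q = 1/(1/3) = 3

3.0000


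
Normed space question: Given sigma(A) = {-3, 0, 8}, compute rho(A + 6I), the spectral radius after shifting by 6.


Spectrum of A + 6I = {3, 6, 14}
Spectral radius = max |lambda| over the shifted spectrum
= max(3, 6, 14) = 14

14


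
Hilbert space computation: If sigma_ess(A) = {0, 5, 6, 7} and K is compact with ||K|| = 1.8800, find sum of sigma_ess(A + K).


By Weyl's theorem, the essential spectrum is invariant under compact perturbations.
sigma_ess(A + K) = sigma_ess(A) = {0, 5, 6, 7}
Sum = 0 + 5 + 6 + 7 = 18

18


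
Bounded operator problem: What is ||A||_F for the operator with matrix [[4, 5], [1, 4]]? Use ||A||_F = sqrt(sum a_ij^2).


||A||_F^2 = sum a_ij^2
= 4^2 + 5^2 + 1^2 + 4^2
= 16 + 25 + 1 + 16 = 58
||A||_F = sqrt(58) = 7.6158

7.6158


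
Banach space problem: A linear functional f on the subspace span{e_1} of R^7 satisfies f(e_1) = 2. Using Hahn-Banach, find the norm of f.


The norm of f is given by ||f|| = sup_{||x||=1} |f(x)|.
On span{e_1}, ||e_1|| = 1, so ||f|| = |f(e_1)| / ||e_1||
= |2| / 1 = 2.0000

2.0000


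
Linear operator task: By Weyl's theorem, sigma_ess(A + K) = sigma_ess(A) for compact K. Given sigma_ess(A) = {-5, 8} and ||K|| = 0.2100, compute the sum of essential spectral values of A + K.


By Weyl's theorem, the essential spectrum is invariant under compact perturbations.
sigma_ess(A + K) = sigma_ess(A) = {-5, 8}
Sum = -5 + 8 = 3

3


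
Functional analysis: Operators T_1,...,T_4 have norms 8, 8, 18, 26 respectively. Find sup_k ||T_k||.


By the Uniform Boundedness Principle, the supremum of norms is finite.
sup_k ||T_k|| = max(8, 8, 18, 26) = 26

26


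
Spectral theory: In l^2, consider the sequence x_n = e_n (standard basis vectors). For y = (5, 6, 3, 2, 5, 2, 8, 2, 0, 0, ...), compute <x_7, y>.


x_7 = e_7 is the standard basis vector with 1 in position 7.
<x_7, y> = y_7 = 8
As n -> infinity, <x_n, y> -> 0, confirming weak convergence of (x_n) to 0.

8


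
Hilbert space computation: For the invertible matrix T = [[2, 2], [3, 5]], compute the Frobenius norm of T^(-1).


det(T) = 2*5 - 2*3 = 4
T^(-1) = (1/4) * [[5, -2], [-3, 2]] = [[1.2500, -0.5000], [-0.7500, 0.5000]]
||T^(-1)||_F^2 = 1.2500^2 + (-0.5000)^2 + (-0.7500)^2 + 0.5000^2 = 2.6250
||T^(-1)||_F = sqrt(2.6250) = 1.6202

1.6202


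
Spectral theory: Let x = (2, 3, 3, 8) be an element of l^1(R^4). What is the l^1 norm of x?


The l^1 norm equals the sum of absolute values of all components.
||x||_1 = 2 + 3 + 3 + 8
= 16

16.0000


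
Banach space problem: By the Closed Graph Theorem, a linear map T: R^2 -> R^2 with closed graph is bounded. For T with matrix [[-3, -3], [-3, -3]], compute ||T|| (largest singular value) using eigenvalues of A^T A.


A^T A = [[18, 18], [18, 18]]
trace(A^T A) = 36, det(A^T A) = 0
discriminant = 36^2 - 4*0 = 1296
Largest eigenvalue of A^T A = (trace + sqrt(disc))/2 = 36.0000
||T|| = sqrt(36.0000) = 6.0000

6.0000


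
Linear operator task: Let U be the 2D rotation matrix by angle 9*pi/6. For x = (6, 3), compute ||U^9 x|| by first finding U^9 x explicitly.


U is a rotation by theta = 9*pi/6
U^9 = rotation by 9*theta = 81*pi/6 = 9*pi/6 (mod 2*pi)
cos(9*pi/6) = 0.0000, sin(9*pi/6) = -1.0000
U^9 x = (0.0000 * 6 - -1.0000 * 3, -1.0000 * 6 + 0.0000 * 3)
= (3.0000, -6.0000)
||U^9 x|| = sqrt(3.0000^2 + (-6.0000)^2) = sqrt(45.0000) = 6.7082

6.7082


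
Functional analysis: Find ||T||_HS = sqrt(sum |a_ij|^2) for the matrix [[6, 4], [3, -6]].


The Hilbert-Schmidt norm is sqrt(sum of squares of all entries).
Sum of squares = 6^2 + 4^2 + 3^2 + (-6)^2
= 36 + 16 + 9 + 36 = 97
||T||_HS = sqrt(97) = 9.8489

9.8489


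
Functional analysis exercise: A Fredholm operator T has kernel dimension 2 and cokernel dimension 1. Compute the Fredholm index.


The Fredholm index is defined as ind(T) = dim(ker T) - dim(coker T)
= 2 - 1
= 1

1


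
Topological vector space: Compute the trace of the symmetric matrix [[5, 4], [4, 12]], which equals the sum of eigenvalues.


For a self-adjoint (symmetric) matrix, the eigenvalues are real.
The sum of eigenvalues equals the trace of the matrix.
trace = 5 + 12 = 17

17


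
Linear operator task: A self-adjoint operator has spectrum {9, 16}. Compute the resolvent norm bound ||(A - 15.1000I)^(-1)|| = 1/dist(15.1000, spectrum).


dist(15.1000, {9, 16}) = min(|15.1000 - 9|, |15.1000 - 16|)
= min(6.1000, 0.9000) = 0.9000
Resolvent bound = 1/0.9000 = 1.1111

1.1111


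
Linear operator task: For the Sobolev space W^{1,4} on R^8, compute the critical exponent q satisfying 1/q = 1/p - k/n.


Using the Sobolev embedding formula: 1/q = 1/p - k/n
1/q = 1/4 - 1/8 = 1/8
q = 1/(1/8) = 8

8.0000


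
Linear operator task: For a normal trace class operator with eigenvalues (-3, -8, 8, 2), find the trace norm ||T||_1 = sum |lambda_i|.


For a normal operator, singular values equal |eigenvalues|.
Trace norm = sum |lambda_i| = 3 + 8 + 8 + 2
= 21

21


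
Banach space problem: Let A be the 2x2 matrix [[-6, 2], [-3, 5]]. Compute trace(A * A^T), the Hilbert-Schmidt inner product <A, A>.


trace(A * A^T) = sum of squares of all entries
= (-6)^2 + 2^2 + (-3)^2 + 5^2
= 36 + 4 + 9 + 25
= 74

74


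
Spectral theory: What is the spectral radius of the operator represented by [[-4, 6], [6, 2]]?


For a 2x2 matrix, eigenvalues satisfy lambda^2 - (trace)*lambda + det = 0
trace = -4 + 2 = -2
det = -4*2 - 6*6 = -44
discriminant = (-2)^2 - 4*(-44) = 180
spectral radius = max |eigenvalue| = 7.7082

7.7082


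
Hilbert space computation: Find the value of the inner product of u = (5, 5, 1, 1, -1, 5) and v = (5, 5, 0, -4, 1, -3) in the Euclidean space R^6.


Computing the standard inner product <u, v> = sum u_i * v_i
= 5*5 + 5*5 + 1*0 + 1*-4 + -1*1 + 5*-3
= 25 + 25 + 0 + -4 + -1 + -15
= 30

30


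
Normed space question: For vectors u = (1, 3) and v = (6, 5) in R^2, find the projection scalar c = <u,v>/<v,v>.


Computing <u,v> = 1*6 + 3*5 = 21
Computing <v,v> = 6^2 + 5^2 = 61
Projection coefficient = 21/61 = 0.3443

0.3443


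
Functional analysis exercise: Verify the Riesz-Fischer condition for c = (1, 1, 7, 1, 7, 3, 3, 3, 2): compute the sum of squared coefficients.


sum |c_n|^2 = 1^2 + 1^2 + 7^2 + 1^2 + 7^2 + 3^2 + 3^2 + 3^2 + 2^2
= 1 + 1 + 49 + 1 + 49 + 9 + 9 + 9 + 4
= 132

132


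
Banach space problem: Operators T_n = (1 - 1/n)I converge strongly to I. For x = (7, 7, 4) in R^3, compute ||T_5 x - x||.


T_5 x - x = (1 - 1/5)x - x = -x/5
||x|| = sqrt(114) = 10.6771
||T_5 x - x|| = ||x||/5 = 10.6771/5 = 2.1354

2.1354


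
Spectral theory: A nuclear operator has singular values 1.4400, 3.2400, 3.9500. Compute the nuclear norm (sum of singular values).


The nuclear norm is the sum of all singular values.
||T||_1 = 1.4400 + 3.2400 + 3.9500
= 8.6300

8.6300
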